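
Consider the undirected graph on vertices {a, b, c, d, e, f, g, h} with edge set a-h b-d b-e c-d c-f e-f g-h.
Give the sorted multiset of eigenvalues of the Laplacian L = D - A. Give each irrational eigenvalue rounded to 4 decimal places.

[0, 0, 1, 1.3820, 1.3820, 3, 3.6180, 3.6180]

Each diagonal entry of L is the vertex degree and each off-diagonal entry is -1 where an edge is present, 0 otherwise; in the order [a, b, c, d, e, f, g, h] the diagonal is [1, 2, 2, 2, 2, 2, 1, 2]. L is symmetric positive semidefinite, so every eigenvalue is real and nonnegative. The 2 zero eigenvalues correspond to the 2 connected components.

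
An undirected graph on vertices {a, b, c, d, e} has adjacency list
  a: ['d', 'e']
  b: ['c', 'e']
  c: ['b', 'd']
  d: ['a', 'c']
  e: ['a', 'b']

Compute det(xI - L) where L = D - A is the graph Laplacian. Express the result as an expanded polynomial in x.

Each diagonal entry of L is the vertex degree and each off-diagonal entry is -1 where an edge is present, 0 otherwise; in the order [a, b, c, d, e] the diagonal is [2, 2, 2, 2, 2]. L has integer entries, so p(x) = det(xI - L) has integer coefficients. Expanding the determinant yields x^5 - 10x^4 + 35x^3 - 50x^2 + 25x. The constant term is 0 because L is singular (the all-ones vector lies in its kernel). The largest eigenvalue, 3.6180, is at most the vertex count 5.

x^5 - 10x^4 + 35x^3 - 50x^2 + 25x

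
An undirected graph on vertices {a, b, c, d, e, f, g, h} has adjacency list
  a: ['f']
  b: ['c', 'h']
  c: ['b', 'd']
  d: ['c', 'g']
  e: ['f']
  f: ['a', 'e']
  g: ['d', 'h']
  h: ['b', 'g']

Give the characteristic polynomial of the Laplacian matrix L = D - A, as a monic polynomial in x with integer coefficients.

With the vertex order [a, b, c, d, e, f, g, h], the degrees are [1, 2, 2, 2, 1, 2, 2, 2], giving D = diag(1, 2, 2, 2, 1, 2, 2, 2) and L = D - A. Computing det(xI - L) by cofactor expansion (or equivalently via sum-over-permutations) gives x^8 - 14x^7 + 78x^6 - 220x^5 + 330x^4 - 250x^3 + 75x^2. The constant term is 0 because L is singular (the all-ones vector lies in its kernel).

x^8 - 14x^7 + 78x^6 - 220x^5 + 330x^4 - 250x^3 + 75x^2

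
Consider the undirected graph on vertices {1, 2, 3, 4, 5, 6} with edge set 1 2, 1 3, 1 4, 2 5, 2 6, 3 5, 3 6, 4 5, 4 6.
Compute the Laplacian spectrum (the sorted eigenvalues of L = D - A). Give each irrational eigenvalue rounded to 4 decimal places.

Reading degrees in the order [1, 2, 3, 4, 5, 6] gives [3, 3, 3, 3, 3, 3]; set D = diag(3, 3, 3, 3, 3, 3) and form L = D - A. Since every row of L sums to 0, the all-ones vector is in the kernel and 0 is an eigenvalue. The eigenvalues sum to 18, which equals trace(L) = 2|E|. By the matrix-tree theorem the graph has (1/6) * product of the nonzero eigenvalues = 81 spanning trees.

[0, 3, 3, 3, 3, 6]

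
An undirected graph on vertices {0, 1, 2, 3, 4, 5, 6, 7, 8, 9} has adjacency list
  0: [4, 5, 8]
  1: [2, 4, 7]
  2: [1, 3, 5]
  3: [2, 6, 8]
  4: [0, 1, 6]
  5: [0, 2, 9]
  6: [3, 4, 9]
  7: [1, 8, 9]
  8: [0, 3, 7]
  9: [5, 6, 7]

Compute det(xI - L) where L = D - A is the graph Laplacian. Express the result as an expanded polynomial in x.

x^10 - 30x^9 + 390x^8 - 2880x^7 + 13305x^6 - 39882x^5 + 77640x^4 - 94800x^3 + 66000x^2 - 20000x

Each diagonal entry of L is the vertex degree and each off-diagonal entry is -1 where an edge is present, 0 otherwise; in the order [0, 1, 2, 3, 4, 5, 6, 7, 8, 9] the diagonal is [3, 3, 3, 3, 3, 3, 3, 3, 3, 3]. Computing det(xI - L) by cofactor expansion (or equivalently via sum-over-permutations) gives x^10 - 30x^9 + 390x^8 - 2880x^7 + 13305x^6 - 39882x^5 + 77640x^4 - 94800x^3 + 66000x^2 - 20000x. Since p(0) = det(-L) = 0, x divides p(x). The eigenvalues sum to 30, which equals trace(L) = 2|E|. The largest eigenvalue, 5, is at most the vertex count 10.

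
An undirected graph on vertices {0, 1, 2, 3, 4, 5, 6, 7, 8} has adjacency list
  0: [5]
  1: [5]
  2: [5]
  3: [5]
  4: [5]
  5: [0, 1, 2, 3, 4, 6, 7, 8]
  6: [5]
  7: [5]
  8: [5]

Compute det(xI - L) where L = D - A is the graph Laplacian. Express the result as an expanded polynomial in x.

x^9 - 16x^8 + 84x^7 - 224x^6 + 350x^5 - 336x^4 + 196x^3 - 64x^2 + 9x

Reading degrees in the order [0, 1, 2, 3, 4, 5, 6, 7, 8] gives [1, 1, 1, 1, 1, 8, 1, 1, 1]; set D = diag(1, 1, 1, 1, 1, 8, 1, 1, 1) and form L = D - A. L has integer entries, so p(x) = det(xI - L) has integer coefficients. Expanding the determinant yields x^9 - 16x^8 + 84x^7 - 224x^6 + 350x^5 - 336x^4 + 196x^3 - 64x^2 + 9x. Since p(0) = det(-L) = 0, x divides p(x). The largest eigenvalue, 9, is at most the vertex count 9.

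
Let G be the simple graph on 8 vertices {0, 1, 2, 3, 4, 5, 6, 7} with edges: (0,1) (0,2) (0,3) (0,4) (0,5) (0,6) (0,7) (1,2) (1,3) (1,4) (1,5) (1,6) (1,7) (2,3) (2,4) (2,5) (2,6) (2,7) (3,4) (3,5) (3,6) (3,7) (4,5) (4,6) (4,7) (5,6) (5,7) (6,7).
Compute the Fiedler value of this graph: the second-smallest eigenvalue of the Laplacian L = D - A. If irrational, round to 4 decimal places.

8

With the vertex order [0, 1, 2, 3, 4, 5, 6, 7], the degrees are [7, 7, 7, 7, 7, 7, 7, 7], giving D = diag(7, 7, 7, 7, 7, 7, 7, 7) and L = D - A. The sorted Laplacian eigenvalues are [0, 8, 8, 8, 8, 8, 8, 8]; the algebraic connectivity is the second entry, 8. There is one zero in the spectrum, matching the 1 component.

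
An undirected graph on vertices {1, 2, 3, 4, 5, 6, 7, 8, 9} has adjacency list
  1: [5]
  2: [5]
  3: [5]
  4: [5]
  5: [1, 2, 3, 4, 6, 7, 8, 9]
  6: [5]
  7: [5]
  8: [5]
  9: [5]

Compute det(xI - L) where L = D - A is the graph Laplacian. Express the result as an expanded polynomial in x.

x^9 - 16x^8 + 84x^7 - 224x^6 + 350x^5 - 336x^4 + 196x^3 - 64x^2 + 9x

Each diagonal entry of L is the vertex degree and each off-diagonal entry is -1 where an edge is present, 0 otherwise; in the order [1, 2, 3, 4, 5, 6, 7, 8, 9] the diagonal is [1, 1, 1, 1, 8, 1, 1, 1, 1]. Computing det(xI - L) by cofactor expansion (or equivalently via sum-over-permutations) gives x^9 - 16x^8 + 84x^7 - 224x^6 + 350x^5 - 336x^4 + 196x^3 - 64x^2 + 9x. Since p(0) = det(-L) = 0, x divides p(x). There is one zero in the spectrum, matching the 1 component.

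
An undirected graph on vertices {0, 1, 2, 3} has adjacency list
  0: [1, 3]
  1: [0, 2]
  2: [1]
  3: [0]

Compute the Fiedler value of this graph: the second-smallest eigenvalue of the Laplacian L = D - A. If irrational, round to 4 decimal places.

0.5858

With the vertex order [0, 1, 2, 3], the degrees are [2, 2, 1, 1], giving D = diag(2, 2, 1, 1) and L = D - A. Computing the eigenvalues of L and sorting gives [0, 0.5858, 2, 3.4142]. The Fiedler value lambda_2 = 0.5858 is strictly positive, so the graph is connected. The eigenvalues sum to 6, which equals trace(L) = 2|E|. The largest eigenvalue, 3.4142, is at most the vertex count 4.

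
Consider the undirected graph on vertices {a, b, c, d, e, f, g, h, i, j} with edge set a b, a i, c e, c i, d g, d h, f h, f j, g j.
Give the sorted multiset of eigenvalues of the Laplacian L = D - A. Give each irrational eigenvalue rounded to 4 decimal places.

Reading degrees in the order [a, b, c, d, e, f, g, h, i, j] gives [2, 1, 2, 2, 1, 2, 2, 2, 2, 2]; set D = diag(2, 1, 2, 2, 1, 2, 2, 2, 2, 2) and form L = D - A. Since every row of L sums to 0, the all-ones vector is in the kernel and 0 is an eigenvalue. The 2 zero eigenvalues correspond to the 2 connected components.

[0, 0, 0.3820, 1.3820, 1.3820, 1.3820, 2.6180, 3.6180, 3.6180, 3.6180]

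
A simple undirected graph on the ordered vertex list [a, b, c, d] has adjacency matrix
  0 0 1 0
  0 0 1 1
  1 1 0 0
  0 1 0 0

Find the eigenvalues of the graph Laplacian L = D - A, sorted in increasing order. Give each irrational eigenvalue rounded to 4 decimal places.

[0, 0.5858, 2, 3.4142]

Reading degrees in the order [a, b, c, d] gives [1, 2, 2, 1]; set D = diag(1, 2, 2, 1) and form L = D - A. Since every row of L sums to 0, the all-ones vector is in the kernel and 0 is an eigenvalue. There is one zero in the spectrum, matching the 1 component.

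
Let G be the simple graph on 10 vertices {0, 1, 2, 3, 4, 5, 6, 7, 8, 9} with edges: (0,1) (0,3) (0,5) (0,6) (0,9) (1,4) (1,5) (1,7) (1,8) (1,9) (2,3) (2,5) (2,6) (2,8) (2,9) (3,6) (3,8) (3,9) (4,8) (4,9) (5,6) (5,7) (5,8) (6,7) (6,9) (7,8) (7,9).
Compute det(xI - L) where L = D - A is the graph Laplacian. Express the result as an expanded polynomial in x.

x^10 - 54x^9 + 1280x^8 - 17468x^7 + 151128x^6 - 858834x^5 + 3202310x^4 - 7544686x^3 + 10174972x^2 - 5972060x

Each diagonal entry of L is the vertex degree and each off-diagonal entry is -1 where an edge is present, 0 otherwise; in the order [0, 1, 2, 3, 4, 5, 6, 7, 8, 9] the diagonal is [5, 6, 5, 5, 3, 6, 6, 5, 6, 7]. Computing det(xI - L) by cofactor expansion (or equivalently via sum-over-permutations) gives x^10 - 54x^9 + 1280x^8 - 17468x^7 + 151128x^6 - 858834x^5 + 3202310x^4 - 7544686x^3 + 10174972x^2 - 5972060x. The constant term is 0 because L is singular (the all-ones vector lies in its kernel). There is one zero in the spectrum, matching the 1 component.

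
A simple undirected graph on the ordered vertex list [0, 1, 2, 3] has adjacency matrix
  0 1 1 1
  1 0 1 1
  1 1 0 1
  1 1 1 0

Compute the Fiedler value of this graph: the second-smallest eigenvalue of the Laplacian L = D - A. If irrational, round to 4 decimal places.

4

Each diagonal entry of L is the vertex degree and each off-diagonal entry is -1 where an edge is present, 0 otherwise; in the order [0, 1, 2, 3] the diagonal is [3, 3, 3, 3]. The sorted Laplacian eigenvalues are [0, 4, 4, 4]; the algebraic connectivity is the second entry, 4. The largest eigenvalue, 4, is at most the vertex count 4. By the matrix-tree theorem the graph has (1/4) * product of the nonzero eigenvalues = 16 spanning trees.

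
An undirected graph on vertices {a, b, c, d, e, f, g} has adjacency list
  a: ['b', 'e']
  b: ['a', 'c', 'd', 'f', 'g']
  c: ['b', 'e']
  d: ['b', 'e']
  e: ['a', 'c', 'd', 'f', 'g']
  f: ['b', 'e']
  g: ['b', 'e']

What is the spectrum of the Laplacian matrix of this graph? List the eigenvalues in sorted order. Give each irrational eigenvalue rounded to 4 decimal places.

Reading degrees in the order [a, b, c, d, e, f, g] gives [2, 5, 2, 2, 5, 2, 2]; set D = diag(2, 5, 2, 2, 5, 2, 2) and form L = D - A. Diagonalising L (or applying a numerical eigensolver to the 7x7 matrix) gives the spectrum above. The single zero eigenvalue shows the graph is connected. The largest eigenvalue, 7, is at most the vertex count 7.

[0, 2, 2, 2, 2, 5, 7]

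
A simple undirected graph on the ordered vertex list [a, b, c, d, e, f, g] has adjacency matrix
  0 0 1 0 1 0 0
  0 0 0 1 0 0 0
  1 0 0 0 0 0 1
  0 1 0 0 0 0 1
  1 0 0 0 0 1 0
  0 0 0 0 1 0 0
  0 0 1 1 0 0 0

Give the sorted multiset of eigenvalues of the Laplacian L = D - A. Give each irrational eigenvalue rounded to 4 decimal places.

[0, 0.1981, 0.7530, 1.5550, 2.4450, 3.2470, 3.8019]

With the vertex order [a, b, c, d, e, f, g], the degrees are [2, 1, 2, 2, 2, 1, 2], giving D = diag(2, 1, 2, 2, 2, 1, 2) and L = D - A. Diagonalising L (or applying a numerical eigensolver to the 7x7 matrix) gives the spectrum above. The single zero eigenvalue shows the graph is connected. The largest eigenvalue, 3.8019, is at most the vertex count 7.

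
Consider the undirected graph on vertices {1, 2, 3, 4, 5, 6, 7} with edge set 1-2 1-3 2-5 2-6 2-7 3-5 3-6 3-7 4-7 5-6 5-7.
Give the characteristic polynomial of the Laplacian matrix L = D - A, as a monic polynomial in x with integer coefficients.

x^7 - 22x^6 + 192x^5 - 842x^4 + 1926x^3 - 2122x^2 + 840x

Each diagonal entry of L is the vertex degree and each off-diagonal entry is -1 where an edge is present, 0 otherwise; in the order [1, 2, 3, 4, 5, 6, 7] the diagonal is [2, 4, 4, 1, 4, 3, 4]. L has integer entries, so p(x) = det(xI - L) has integer coefficients. Expanding the determinant yields x^7 - 22x^6 + 192x^5 - 842x^4 + 1926x^3 - 2122x^2 + 840x. The constant term is 0 because L is singular (the all-ones vector lies in its kernel). The eigenvalues sum to 22, which equals trace(L) = 2|E|.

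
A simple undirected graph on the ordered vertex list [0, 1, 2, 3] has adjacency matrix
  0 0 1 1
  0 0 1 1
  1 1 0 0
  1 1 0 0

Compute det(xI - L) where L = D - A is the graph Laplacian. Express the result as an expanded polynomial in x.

With the vertex order [0, 1, 2, 3], the degrees are [2, 2, 2, 2], giving D = diag(2, 2, 2, 2) and L = D - A. Computing det(xI - L) by cofactor expansion (or equivalently via sum-over-permutations) gives x^4 - 8x^3 + 20x^2 - 16x. The coefficient of x^3 equals -trace(L) = -8, matching the sum of degrees. There is one zero in the spectrum, matching the 1 component.

x^4 - 8x^3 + 20x^2 - 16x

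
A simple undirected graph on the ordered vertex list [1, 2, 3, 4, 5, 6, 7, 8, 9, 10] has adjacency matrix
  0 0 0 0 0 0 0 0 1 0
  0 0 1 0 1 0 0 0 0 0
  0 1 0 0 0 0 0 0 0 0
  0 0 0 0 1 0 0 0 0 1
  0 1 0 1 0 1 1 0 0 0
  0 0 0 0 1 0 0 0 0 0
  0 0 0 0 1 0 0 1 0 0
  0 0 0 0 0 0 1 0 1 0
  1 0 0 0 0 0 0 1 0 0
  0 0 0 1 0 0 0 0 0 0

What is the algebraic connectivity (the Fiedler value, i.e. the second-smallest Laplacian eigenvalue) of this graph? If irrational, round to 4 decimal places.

Reading degrees in the order [1, 2, 3, 4, 5, 6, 7, 8, 9, 10] gives [1, 2, 1, 2, 4, 1, 2, 2, 2, 1]; set D = diag(1, 2, 1, 2, 4, 1, 2, 2, 2, 1) and form L = D - A. The sorted Laplacian eigenvalues are [0, 0.1655, 0.3820, 0.6815, 1, 2, 2.4314, 2.6180, 3.4768, 5.2448]; the algebraic connectivity is the second entry, 0.1655. There is one zero in the spectrum, matching the 1 component.

0.1655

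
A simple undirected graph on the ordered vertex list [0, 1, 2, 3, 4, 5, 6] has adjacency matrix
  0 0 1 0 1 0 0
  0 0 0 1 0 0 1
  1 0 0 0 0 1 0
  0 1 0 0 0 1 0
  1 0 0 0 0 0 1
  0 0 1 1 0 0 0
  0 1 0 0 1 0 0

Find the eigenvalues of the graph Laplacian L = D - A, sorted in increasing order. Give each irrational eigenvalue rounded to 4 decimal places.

[0, 0.7530, 0.7530, 2.4450, 2.4450, 3.8019, 3.8019]

With the vertex order [0, 1, 2, 3, 4, 5, 6], the degrees are [2, 2, 2, 2, 2, 2, 2], giving D = diag(2, 2, 2, 2, 2, 2, 2) and L = D - A. The multiplicity of 0 as a Laplacian eigenvalue equals the number of connected components.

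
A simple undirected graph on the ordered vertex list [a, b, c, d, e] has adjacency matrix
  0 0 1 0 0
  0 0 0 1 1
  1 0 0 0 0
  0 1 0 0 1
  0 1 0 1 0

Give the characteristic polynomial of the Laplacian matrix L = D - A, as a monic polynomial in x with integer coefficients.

x^5 - 8x^4 + 21x^3 - 18x^2

With the vertex order [a, b, c, d, e], the degrees are [1, 2, 1, 2, 2], giving D = diag(1, 2, 1, 2, 2) and L = D - A. Computing det(xI - L) by cofactor expansion (or equivalently via sum-over-permutations) gives x^5 - 8x^4 + 21x^3 - 18x^2. The coefficient of x^4 equals -trace(L) = -8, matching the sum of degrees. The largest eigenvalue, 3, is at most the vertex count 5. The eigenvalues sum to 8, which equals trace(L) = 2|E|.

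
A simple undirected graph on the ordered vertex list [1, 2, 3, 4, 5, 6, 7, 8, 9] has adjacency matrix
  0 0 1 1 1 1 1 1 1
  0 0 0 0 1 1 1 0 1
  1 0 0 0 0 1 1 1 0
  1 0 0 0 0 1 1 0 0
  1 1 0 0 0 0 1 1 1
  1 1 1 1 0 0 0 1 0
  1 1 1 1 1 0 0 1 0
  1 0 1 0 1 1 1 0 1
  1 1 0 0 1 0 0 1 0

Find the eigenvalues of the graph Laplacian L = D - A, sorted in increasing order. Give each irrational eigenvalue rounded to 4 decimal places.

Each diagonal entry of L is the vertex degree and each off-diagonal entry is -1 where an edge is present, 0 otherwise; in the order [1, 2, 3, 4, 5, 6, 7, 8, 9] the diagonal is [7, 4, 4, 3, 5, 5, 6, 6, 4]. Diagonalising L (or applying a numerical eigensolver to the 9x9 matrix) gives the spectrum above. There is one zero in the spectrum, matching the 1 component.

[0, 2.5353, 3.3925, 4.3237, 5, 5.7795, 6.8837, 7.7164, 8.3689]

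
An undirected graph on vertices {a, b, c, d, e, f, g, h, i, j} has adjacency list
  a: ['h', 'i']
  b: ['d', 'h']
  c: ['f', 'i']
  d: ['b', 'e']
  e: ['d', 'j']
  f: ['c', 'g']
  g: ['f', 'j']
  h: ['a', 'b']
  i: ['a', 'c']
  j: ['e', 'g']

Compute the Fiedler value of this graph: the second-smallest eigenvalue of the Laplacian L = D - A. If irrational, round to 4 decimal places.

0.3820

With the vertex order [a, b, c, d, e, f, g, h, i, j], the degrees are [2, 2, 2, 2, 2, 2, 2, 2, 2, 2], giving D = diag(2, 2, 2, 2, 2, 2, 2, 2, 2, 2) and L = D - A. The smallest Laplacian eigenvalue is always 0. The next one, lambda_2 = 0.3820, measures how hard the graph is to disconnect: larger values mean better connectivity. By the matrix-tree theorem the graph has (1/10) * product of the nonzero eigenvalues = 10 spanning trees.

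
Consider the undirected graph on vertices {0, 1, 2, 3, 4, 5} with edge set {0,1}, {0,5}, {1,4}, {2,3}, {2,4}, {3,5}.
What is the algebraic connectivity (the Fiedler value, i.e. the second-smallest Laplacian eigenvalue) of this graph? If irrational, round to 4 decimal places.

Each diagonal entry of L is the vertex degree and each off-diagonal entry is -1 where an edge is present, 0 otherwise; in the order [0, 1, 2, 3, 4, 5] the diagonal is [2, 2, 2, 2, 2, 2]. The smallest Laplacian eigenvalue is always 0. The next one, lambda_2 = 1, measures how hard the graph is to disconnect: larger values mean better connectivity. The eigenvalues sum to 12, which equals trace(L) = 2|E|.

1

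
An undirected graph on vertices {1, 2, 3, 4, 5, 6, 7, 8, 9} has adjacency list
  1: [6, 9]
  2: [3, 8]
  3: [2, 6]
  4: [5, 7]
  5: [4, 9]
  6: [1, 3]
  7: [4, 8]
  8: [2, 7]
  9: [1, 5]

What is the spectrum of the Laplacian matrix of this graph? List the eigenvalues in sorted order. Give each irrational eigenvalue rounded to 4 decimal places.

[0, 0.4679, 0.4679, 1.6527, 1.6527, 3, 3, 3.8794, 3.8794]

Each diagonal entry of L is the vertex degree and each off-diagonal entry is -1 where an edge is present, 0 otherwise; in the order [1, 2, 3, 4, 5, 6, 7, 8, 9] the diagonal is [2, 2, 2, 2, 2, 2, 2, 2, 2]. Diagonalising L (or applying a numerical eigensolver to the 9x9 matrix) gives the spectrum above. The single zero eigenvalue shows the graph is connected. There is one zero in the spectrum, matching the 1 component. The eigenvalues sum to 18, which equals trace(L) = 2|E|.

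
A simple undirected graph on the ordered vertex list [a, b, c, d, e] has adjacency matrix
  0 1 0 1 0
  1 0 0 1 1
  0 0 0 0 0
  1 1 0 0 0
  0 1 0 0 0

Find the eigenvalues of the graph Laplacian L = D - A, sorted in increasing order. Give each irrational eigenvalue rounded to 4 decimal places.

[0, 0, 1, 3, 4]

With the vertex order [a, b, c, d, e], the degrees are [2, 3, 0, 2, 1], giving D = diag(2, 3, 0, 2, 1) and L = D - A. Since every row of L sums to 0, the all-ones vector is in the kernel and 0 is an eigenvalue. The 2 zero eigenvalues correspond to the 2 connected components. There are 2 zeros in the spectrum, matching the 2 components.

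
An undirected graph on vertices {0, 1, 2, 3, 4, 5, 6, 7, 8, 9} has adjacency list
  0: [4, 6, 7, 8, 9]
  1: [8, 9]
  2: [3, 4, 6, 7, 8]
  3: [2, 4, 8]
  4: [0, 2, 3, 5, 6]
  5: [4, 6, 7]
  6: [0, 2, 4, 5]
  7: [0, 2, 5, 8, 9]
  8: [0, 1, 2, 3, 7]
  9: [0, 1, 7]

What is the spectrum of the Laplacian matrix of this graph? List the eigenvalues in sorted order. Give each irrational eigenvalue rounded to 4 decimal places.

[0, 1.2887, 2.2735, 3.0207, 3.9063, 4.2158, 5.2517, 5.8070, 6.6851, 7.5513]

Each diagonal entry of L is the vertex degree and each off-diagonal entry is -1 where an edge is present, 0 otherwise; in the order [0, 1, 2, 3, 4, 5, 6, 7, 8, 9] the diagonal is [5, 2, 5, 3, 5, 3, 4, 5, 5, 3]. Since every row of L sums to 0, the all-ones vector is in the kernel and 0 is an eigenvalue. By the matrix-tree theorem the graph has (1/10) * product of the nonzero eigenvalues = 22437 spanning trees.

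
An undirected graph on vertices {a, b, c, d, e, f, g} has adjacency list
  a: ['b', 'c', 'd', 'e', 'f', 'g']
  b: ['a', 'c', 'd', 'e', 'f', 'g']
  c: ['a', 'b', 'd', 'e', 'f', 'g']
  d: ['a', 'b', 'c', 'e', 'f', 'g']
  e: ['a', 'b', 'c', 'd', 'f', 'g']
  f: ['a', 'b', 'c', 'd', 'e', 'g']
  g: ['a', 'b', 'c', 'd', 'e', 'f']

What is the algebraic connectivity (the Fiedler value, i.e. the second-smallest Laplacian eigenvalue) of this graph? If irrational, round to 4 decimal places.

With the vertex order [a, b, c, d, e, f, g], the degrees are [6, 6, 6, 6, 6, 6, 6], giving D = diag(6, 6, 6, 6, 6, 6, 6) and L = D - A. The smallest Laplacian eigenvalue is always 0. The next one, lambda_2 = 7, measures how hard the graph is to disconnect: larger values mean better connectivity. The eigenvalues sum to 42, which equals trace(L) = 2|E|.

7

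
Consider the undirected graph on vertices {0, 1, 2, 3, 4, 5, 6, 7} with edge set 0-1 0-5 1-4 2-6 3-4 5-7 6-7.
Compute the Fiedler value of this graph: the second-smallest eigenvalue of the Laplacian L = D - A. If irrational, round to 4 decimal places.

Each diagonal entry of L is the vertex degree and each off-diagonal entry is -1 where an edge is present, 0 otherwise; in the order [0, 1, 2, 3, 4, 5, 6, 7] the diagonal is [2, 2, 1, 1, 2, 2, 2, 2]. The smallest Laplacian eigenvalue is always 0. The next one, lambda_2 = 0.1522, measures how hard the graph is to disconnect: larger values mean better connectivity. The eigenvalues sum to 14, which equals trace(L) = 2|E|. The largest eigenvalue, 3.8478, is at most the vertex count 8.

0.1522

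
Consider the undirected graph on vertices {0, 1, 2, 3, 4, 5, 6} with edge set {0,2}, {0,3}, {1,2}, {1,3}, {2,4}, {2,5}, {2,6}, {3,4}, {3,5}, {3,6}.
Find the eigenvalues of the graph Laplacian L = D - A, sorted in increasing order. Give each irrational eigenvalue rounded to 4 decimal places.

Each diagonal entry of L is the vertex degree and each off-diagonal entry is -1 where an edge is present, 0 otherwise; in the order [0, 1, 2, 3, 4, 5, 6] the diagonal is [2, 2, 5, 5, 2, 2, 2]. Diagonalising L (or applying a numerical eigensolver to the 7x7 matrix) gives the spectrum above. The single zero eigenvalue shows the graph is connected.

[0, 2, 2, 2, 2, 5, 7]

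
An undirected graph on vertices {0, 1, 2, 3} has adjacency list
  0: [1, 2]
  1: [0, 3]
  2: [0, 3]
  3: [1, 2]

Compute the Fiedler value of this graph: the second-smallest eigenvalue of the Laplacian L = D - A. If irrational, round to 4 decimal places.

2

Reading degrees in the order [0, 1, 2, 3] gives [2, 2, 2, 2]; set D = diag(2, 2, 2, 2) and form L = D - A. The smallest Laplacian eigenvalue is always 0. The next one, lambda_2 = 2, measures how hard the graph is to disconnect: larger values mean better connectivity. By the matrix-tree theorem the graph has (1/4) * product of the nonzero eigenvalues = 4 spanning trees. There is one zero in the spectrum, matching the 1 component.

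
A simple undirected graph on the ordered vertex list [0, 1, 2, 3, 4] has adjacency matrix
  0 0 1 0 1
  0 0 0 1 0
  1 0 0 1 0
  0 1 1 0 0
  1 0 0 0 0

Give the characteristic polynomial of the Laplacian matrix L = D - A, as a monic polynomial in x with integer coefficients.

x^5 - 8x^4 + 21x^3 - 20x^2 + 5x

With the vertex order [0, 1, 2, 3, 4], the degrees are [2, 1, 2, 2, 1], giving D = diag(2, 1, 2, 2, 1) and L = D - A. L has integer entries, so p(x) = det(xI - L) has integer coefficients. Expanding the determinant yields x^5 - 8x^4 + 21x^3 - 20x^2 + 5x. The constant term is 0 because L is singular (the all-ones vector lies in its kernel).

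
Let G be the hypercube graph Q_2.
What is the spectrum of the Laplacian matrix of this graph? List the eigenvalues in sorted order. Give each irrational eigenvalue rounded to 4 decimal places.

The graph has 4 vertices and degree multiset [2, 2, 2, 2]; D is the diagonal matrix of degrees and L = D - A. The multiplicity of 0 as a Laplacian eigenvalue equals the number of connected components. The largest eigenvalue, 4, is at most the vertex count 4. The eigenvalues sum to 8, which equals trace(L) = 2|E|.

[0, 2, 2, 4]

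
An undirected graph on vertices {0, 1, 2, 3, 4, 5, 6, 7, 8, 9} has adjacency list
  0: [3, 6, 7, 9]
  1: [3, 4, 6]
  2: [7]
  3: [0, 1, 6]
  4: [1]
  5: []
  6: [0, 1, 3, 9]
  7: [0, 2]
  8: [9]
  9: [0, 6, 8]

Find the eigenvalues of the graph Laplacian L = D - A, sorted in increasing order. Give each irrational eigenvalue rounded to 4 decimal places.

Each diagonal entry of L is the vertex degree and each off-diagonal entry is -1 where an edge is present, 0 otherwise; in the order [0, 1, 2, 3, 4, 5, 6, 7, 8, 9] the diagonal is [4, 3, 1, 3, 1, 0, 4, 2, 1, 3]. Since every row of L sums to 0, the all-ones vector is in the kernel and 0 is an eigenvalue. The 2 zero eigenvalues correspond to the 2 connected components.

[0, 0, 0.3679, 0.5505, 1.1897, 2.3732, 3, 3.9464, 5.1228, 5.4495]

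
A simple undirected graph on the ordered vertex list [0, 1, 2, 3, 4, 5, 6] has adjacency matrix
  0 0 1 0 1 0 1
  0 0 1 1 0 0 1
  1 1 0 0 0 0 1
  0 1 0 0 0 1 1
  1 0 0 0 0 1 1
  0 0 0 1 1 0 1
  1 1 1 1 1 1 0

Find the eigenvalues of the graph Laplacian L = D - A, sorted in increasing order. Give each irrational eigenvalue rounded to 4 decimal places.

With the vertex order [0, 1, 2, 3, 4, 5, 6], the degrees are [3, 3, 3, 3, 3, 3, 6], giving D = diag(3, 3, 3, 3, 3, 3, 6) and L = D - A. L is symmetric positive semidefinite, so every eigenvalue is real and nonnegative. The single zero eigenvalue shows the graph is connected.

[0, 2, 2, 4, 4, 5, 7]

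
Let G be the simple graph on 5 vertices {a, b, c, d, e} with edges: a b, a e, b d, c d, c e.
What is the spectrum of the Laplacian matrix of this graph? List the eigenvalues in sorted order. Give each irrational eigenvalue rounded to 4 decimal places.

[0, 1.3820, 1.3820, 3.6180, 3.6180]

With the vertex order [a, b, c, d, e], the degrees are [2, 2, 2, 2, 2], giving D = diag(2, 2, 2, 2, 2) and L = D - A. The multiplicity of 0 as a Laplacian eigenvalue equals the number of connected components. The largest eigenvalue, 3.6180, is at most the vertex count 5.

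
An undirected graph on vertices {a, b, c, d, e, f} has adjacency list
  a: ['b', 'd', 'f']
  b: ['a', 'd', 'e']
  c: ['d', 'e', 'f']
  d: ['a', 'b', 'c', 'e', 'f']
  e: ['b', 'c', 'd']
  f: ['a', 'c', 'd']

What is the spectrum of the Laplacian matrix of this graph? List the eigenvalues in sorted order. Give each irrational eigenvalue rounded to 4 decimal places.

[0, 2.3820, 2.3820, 4.6180, 4.6180, 6]

With the vertex order [a, b, c, d, e, f], the degrees are [3, 3, 3, 5, 3, 3], giving D = diag(3, 3, 3, 5, 3, 3) and L = D - A. Since every row of L sums to 0, the all-ones vector is in the kernel and 0 is an eigenvalue. The single zero eigenvalue shows the graph is connected. The largest eigenvalue, 6, is at most the vertex count 6. By the matrix-tree theorem the graph has (1/6) * product of the nonzero eigenvalues = 121 spanning trees.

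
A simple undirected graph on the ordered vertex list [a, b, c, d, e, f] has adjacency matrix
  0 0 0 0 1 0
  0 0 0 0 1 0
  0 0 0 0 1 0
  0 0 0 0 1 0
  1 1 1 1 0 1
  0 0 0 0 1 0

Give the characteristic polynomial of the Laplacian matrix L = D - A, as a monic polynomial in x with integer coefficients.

With the vertex order [a, b, c, d, e, f], the degrees are [1, 1, 1, 1, 5, 1], giving D = diag(1, 1, 1, 1, 5, 1) and L = D - A. The eigenvalues of L are [0, 1, 1, 1, 1, 6]; the characteristic polynomial is the product of (x - lambda_i), which multiplies out to x^6 - 10x^5 + 30x^4 - 40x^3 + 25x^2 - 6x. Since p(0) = det(-L) = 0, x divides p(x). The largest eigenvalue, 6, is at most the vertex count 6.

x^6 - 10x^5 + 30x^4 - 40x^3 + 25x^2 - 6x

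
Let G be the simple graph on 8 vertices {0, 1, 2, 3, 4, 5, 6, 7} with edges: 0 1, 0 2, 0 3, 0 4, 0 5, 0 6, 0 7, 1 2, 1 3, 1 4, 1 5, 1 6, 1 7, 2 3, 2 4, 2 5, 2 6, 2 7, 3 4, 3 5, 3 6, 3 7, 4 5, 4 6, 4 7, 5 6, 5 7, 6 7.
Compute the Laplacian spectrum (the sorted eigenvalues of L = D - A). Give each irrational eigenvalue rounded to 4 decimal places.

Reading degrees in the order [0, 1, 2, 3, 4, 5, 6, 7] gives [7, 7, 7, 7, 7, 7, 7, 7]; set D = diag(7, 7, 7, 7, 7, 7, 7, 7) and form L = D - A. Since every row of L sums to 0, the all-ones vector is in the kernel and 0 is an eigenvalue. The single zero eigenvalue shows the graph is connected. The eigenvalues sum to 56, which equals trace(L) = 2|E|.

[0, 8, 8, 8, 8, 8, 8, 8]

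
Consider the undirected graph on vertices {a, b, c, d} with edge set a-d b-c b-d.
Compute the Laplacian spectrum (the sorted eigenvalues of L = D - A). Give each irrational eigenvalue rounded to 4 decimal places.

Reading degrees in the order [a, b, c, d] gives [1, 2, 1, 2]; set D = diag(1, 2, 1, 2) and form L = D - A. The multiplicity of 0 as a Laplacian eigenvalue equals the number of connected components. The single zero eigenvalue shows the graph is connected. The largest eigenvalue, 3.4142, is at most the vertex count 4. By the matrix-tree theorem the graph has (1/4) * product of the nonzero eigenvalues = 1 spanning tree.

[0, 0.5858, 2, 3.4142]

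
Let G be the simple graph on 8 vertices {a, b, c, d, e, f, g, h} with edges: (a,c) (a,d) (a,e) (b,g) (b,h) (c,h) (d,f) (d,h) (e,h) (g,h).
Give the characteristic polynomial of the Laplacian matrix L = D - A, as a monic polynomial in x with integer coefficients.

x^8 - 20x^7 + 160x^6 - 662x^5 + 1519x^4 - 1910x^3 + 1200x^2 - 288x

Reading degrees in the order [a, b, c, d, e, f, g, h] gives [3, 2, 2, 3, 2, 1, 2, 5]; set D = diag(3, 2, 2, 3, 2, 1, 2, 5) and form L = D - A. L has integer entries, so p(x) = det(xI - L) has integer coefficients. Expanding the determinant yields x^8 - 20x^7 + 160x^6 - 662x^5 + 1519x^4 - 1910x^3 + 1200x^2 - 288x. The coefficient of x^7 equals -trace(L) = -20, matching the sum of degrees. The eigenvalues sum to 20, which equals trace(L) = 2|E|.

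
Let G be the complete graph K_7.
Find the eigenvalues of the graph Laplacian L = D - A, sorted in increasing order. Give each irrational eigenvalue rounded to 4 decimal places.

[0, 7, 7, 7, 7, 7, 7]

The graph has 7 vertices and degree multiset [6, 6, 6, 6, 6, 6, 6]; D is the diagonal matrix of degrees and L = D - A. Diagonalising L (or applying a numerical eigensolver to the 7x7 matrix) gives the spectrum above. The largest eigenvalue, 7, is at most the vertex count 7.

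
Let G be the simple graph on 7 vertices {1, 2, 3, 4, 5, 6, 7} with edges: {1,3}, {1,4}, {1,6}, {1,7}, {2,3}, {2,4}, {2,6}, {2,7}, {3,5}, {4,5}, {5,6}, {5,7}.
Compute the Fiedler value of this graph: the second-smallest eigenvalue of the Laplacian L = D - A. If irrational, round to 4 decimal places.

With the vertex order [1, 2, 3, 4, 5, 6, 7], the degrees are [4, 4, 3, 3, 4, 3, 3], giving D = diag(4, 4, 3, 3, 4, 3, 3) and L = D - A. The sorted Laplacian eigenvalues are [0, 3, 3, 3, 4, 4, 7]; the algebraic connectivity is the second entry, 3.

3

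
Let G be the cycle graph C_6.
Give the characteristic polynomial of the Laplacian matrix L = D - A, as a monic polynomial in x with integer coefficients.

x^6 - 12x^5 + 54x^4 - 112x^3 + 105x^2 - 36x

The graph has 6 vertices and degree multiset [2, 2, 2, 2, 2, 2]; D is the diagonal matrix of degrees and L = D - A. Computing det(xI - L) by cofactor expansion (or equivalently via sum-over-permutations) gives x^6 - 12x^5 + 54x^4 - 112x^3 + 105x^2 - 36x. The coefficient of x^5 equals -trace(L) = -12, matching the sum of degrees.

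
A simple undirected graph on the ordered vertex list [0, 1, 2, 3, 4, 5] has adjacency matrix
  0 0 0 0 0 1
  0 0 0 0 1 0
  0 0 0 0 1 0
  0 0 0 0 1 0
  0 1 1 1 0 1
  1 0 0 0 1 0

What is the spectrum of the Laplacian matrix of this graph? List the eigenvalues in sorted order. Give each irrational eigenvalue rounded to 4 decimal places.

[0, 0.4859, 1, 1, 2.4280, 5.0861]

Each diagonal entry of L is the vertex degree and each off-diagonal entry is -1 where an edge is present, 0 otherwise; in the order [0, 1, 2, 3, 4, 5] the diagonal is [1, 1, 1, 1, 4, 2]. The multiplicity of 0 as a Laplacian eigenvalue equals the number of connected components. The eigenvalues sum to 10, which equals trace(L) = 2|E|. There is one zero in the spectrum, matching the 1 component.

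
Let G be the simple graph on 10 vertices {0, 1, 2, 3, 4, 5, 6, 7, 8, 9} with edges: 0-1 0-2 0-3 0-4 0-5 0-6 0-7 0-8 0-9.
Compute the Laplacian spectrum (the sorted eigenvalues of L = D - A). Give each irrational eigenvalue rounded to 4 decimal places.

Each diagonal entry of L is the vertex degree and each off-diagonal entry is -1 where an edge is present, 0 otherwise; in the order [0, 1, 2, 3, 4, 5, 6, 7, 8, 9] the diagonal is [9, 1, 1, 1, 1, 1, 1, 1, 1, 1]. The multiplicity of 0 as a Laplacian eigenvalue equals the number of connected components. The single zero eigenvalue shows the graph is connected. The eigenvalues sum to 18, which equals trace(L) = 2|E|.

[0, 1, 1, 1, 1, 1, 1, 1, 1, 10]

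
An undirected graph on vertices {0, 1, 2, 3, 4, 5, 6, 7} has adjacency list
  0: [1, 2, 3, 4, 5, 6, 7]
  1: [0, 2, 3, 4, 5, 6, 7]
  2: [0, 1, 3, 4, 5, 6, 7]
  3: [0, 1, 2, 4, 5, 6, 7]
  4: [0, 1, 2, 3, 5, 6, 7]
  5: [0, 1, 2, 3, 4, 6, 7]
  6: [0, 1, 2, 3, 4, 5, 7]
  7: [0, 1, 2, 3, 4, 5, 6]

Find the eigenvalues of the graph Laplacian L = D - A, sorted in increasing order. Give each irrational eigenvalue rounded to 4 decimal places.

With the vertex order [0, 1, 2, 3, 4, 5, 6, 7], the degrees are [7, 7, 7, 7, 7, 7, 7, 7], giving D = diag(7, 7, 7, 7, 7, 7, 7, 7) and L = D - A. L is symmetric positive semidefinite, so every eigenvalue is real and nonnegative.

[0, 8, 8, 8, 8, 8, 8, 8]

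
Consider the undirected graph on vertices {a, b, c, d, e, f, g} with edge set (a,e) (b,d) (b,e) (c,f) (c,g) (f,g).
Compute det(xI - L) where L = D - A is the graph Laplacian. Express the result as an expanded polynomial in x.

x^7 - 12x^6 + 55x^5 - 118x^4 + 114x^3 - 36x^2

With the vertex order [a, b, c, d, e, f, g], the degrees are [1, 2, 2, 1, 2, 2, 2], giving D = diag(1, 2, 2, 1, 2, 2, 2) and L = D - A. L has integer entries, so p(x) = det(xI - L) has integer coefficients. Expanding the determinant yields x^7 - 12x^6 + 55x^5 - 118x^4 + 114x^3 - 36x^2. Since p(0) = det(-L) = 0, x divides p(x).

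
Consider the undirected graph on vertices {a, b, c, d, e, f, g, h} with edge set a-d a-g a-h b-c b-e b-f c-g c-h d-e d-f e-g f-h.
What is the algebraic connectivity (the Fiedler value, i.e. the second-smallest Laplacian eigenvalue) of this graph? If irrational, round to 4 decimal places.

2

With the vertex order [a, b, c, d, e, f, g, h], the degrees are [3, 3, 3, 3, 3, 3, 3, 3], giving D = diag(3, 3, 3, 3, 3, 3, 3, 3) and L = D - A. Computing the eigenvalues of L and sorting gives [0, 2, 2, 2, 4, 4, 4, 6]. The Fiedler value lambda_2 = 2 is strictly positive, so the graph is connected.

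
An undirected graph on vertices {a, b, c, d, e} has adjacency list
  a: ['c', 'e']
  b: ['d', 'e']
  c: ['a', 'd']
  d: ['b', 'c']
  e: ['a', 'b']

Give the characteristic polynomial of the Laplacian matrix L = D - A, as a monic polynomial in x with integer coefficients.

With the vertex order [a, b, c, d, e], the degrees are [2, 2, 2, 2, 2], giving D = diag(2, 2, 2, 2, 2) and L = D - A. L has integer entries, so p(x) = det(xI - L) has integer coefficients. Expanding the determinant yields x^5 - 10x^4 + 35x^3 - 50x^2 + 25x. The constant term is 0 because L is singular (the all-ones vector lies in its kernel). The largest eigenvalue, 3.6180, is at most the vertex count 5.

x^5 - 10x^4 + 35x^3 - 50x^2 + 25x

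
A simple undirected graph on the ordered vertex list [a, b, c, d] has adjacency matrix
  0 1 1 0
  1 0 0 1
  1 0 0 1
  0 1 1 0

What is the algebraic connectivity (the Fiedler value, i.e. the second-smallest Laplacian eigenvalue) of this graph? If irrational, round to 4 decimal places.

2

Reading degrees in the order [a, b, c, d] gives [2, 2, 2, 2]; set D = diag(2, 2, 2, 2) and form L = D - A. The smallest Laplacian eigenvalue is always 0. The next one, lambda_2 = 2, measures how hard the graph is to disconnect: larger values mean better connectivity. The largest eigenvalue, 4, is at most the vertex count 4.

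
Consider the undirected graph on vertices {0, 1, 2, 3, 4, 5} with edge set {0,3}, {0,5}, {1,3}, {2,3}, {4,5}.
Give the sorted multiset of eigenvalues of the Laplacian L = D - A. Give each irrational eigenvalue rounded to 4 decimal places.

[0, 0.3249, 1, 1.4608, 3, 4.2143]

Each diagonal entry of L is the vertex degree and each off-diagonal entry is -1 where an edge is present, 0 otherwise; in the order [0, 1, 2, 3, 4, 5] the diagonal is [2, 1, 1, 3, 1, 2]. Since every row of L sums to 0, the all-ones vector is in the kernel and 0 is an eigenvalue. The single zero eigenvalue shows the graph is connected. The eigenvalues sum to 10, which equals trace(L) = 2|E|.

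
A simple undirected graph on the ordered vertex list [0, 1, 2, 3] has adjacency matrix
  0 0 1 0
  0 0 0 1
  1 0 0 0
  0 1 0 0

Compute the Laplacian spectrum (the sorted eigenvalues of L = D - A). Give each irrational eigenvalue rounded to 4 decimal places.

Each diagonal entry of L is the vertex degree and each off-diagonal entry is -1 where an edge is present, 0 otherwise; in the order [0, 1, 2, 3] the diagonal is [1, 1, 1, 1]. Since every row of L sums to 0, the all-ones vector is in the kernel and 0 is an eigenvalue. The 2 zero eigenvalues correspond to the 2 connected components. The eigenvalues sum to 4, which equals trace(L) = 2|E|.

[0, 0, 2, 2]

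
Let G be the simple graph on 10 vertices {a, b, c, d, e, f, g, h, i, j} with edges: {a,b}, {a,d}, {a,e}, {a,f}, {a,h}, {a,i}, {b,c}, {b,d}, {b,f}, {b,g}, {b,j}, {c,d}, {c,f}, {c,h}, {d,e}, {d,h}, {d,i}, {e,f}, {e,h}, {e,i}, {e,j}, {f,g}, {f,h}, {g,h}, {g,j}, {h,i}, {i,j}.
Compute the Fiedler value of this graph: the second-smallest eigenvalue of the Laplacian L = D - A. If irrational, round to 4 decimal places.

3.1212

With the vertex order [a, b, c, d, e, f, g, h, i, j], the degrees are [6, 6, 4, 6, 6, 6, 4, 7, 5, 4], giving D = diag(6, 6, 4, 6, 6, 6, 4, 7, 5, 4) and L = D - A. The smallest Laplacian eigenvalue is always 0. The next one, lambda_2 = 3.1212, measures how hard the graph is to disconnect: larger values mean better connectivity. There is one zero in the spectrum, matching the 1 component.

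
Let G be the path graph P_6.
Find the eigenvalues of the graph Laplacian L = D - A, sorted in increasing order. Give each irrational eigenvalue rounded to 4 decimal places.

[0, 0.2679, 1, 2, 3, 3.7321]

The graph has 6 vertices and degree multiset [2, 2, 2, 2, 1, 1]; D is the diagonal matrix of degrees and L = D - A. Diagonalising L (or applying a numerical eigensolver to the 6x6 matrix) gives the spectrum above. The single zero eigenvalue shows the graph is connected. The largest eigenvalue, 3.7321, is at most the vertex count 6.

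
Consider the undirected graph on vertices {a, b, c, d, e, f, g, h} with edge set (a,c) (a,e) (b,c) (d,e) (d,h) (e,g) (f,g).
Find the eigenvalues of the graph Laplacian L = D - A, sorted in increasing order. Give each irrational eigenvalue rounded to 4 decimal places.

With the vertex order [a, b, c, d, e, f, g, h], the degrees are [2, 1, 2, 2, 3, 1, 2, 1], giving D = diag(2, 1, 2, 2, 3, 1, 2, 1) and L = D - A. Diagonalising L (or applying a numerical eigensolver to the 8x8 matrix) gives the spectrum above.

[0, 0.2434, 0.3820, 1.1798, 2, 2.6180, 3.1386, 4.4383]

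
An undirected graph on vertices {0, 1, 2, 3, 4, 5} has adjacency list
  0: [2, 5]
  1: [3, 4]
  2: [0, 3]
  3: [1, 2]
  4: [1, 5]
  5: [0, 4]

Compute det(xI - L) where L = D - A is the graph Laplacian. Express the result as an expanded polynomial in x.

x^6 - 12x^5 + 54x^4 - 112x^3 + 105x^2 - 36x

With the vertex order [0, 1, 2, 3, 4, 5], the degrees are [2, 2, 2, 2, 2, 2], giving D = diag(2, 2, 2, 2, 2, 2) and L = D - A. Computing det(xI - L) by cofactor expansion (or equivalently via sum-over-permutations) gives x^6 - 12x^5 + 54x^4 - 112x^3 + 105x^2 - 36x. Since p(0) = det(-L) = 0, x divides p(x). The eigenvalues sum to 12, which equals trace(L) = 2|E|. The largest eigenvalue, 4, is at most the vertex count 6.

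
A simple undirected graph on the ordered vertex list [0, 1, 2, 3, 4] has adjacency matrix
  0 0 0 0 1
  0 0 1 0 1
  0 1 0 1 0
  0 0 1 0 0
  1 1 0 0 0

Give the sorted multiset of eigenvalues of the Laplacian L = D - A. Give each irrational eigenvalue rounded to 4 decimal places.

Each diagonal entry of L is the vertex degree and each off-diagonal entry is -1 where an edge is present, 0 otherwise; in the order [0, 1, 2, 3, 4] the diagonal is [1, 2, 2, 1, 2]. The multiplicity of 0 as a Laplacian eigenvalue equals the number of connected components. The single zero eigenvalue shows the graph is connected. There is one zero in the spectrum, matching the 1 component. The largest eigenvalue, 3.6180, is at most the vertex count 5.

[0, 0.3820, 1.3820, 2.6180, 3.6180]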